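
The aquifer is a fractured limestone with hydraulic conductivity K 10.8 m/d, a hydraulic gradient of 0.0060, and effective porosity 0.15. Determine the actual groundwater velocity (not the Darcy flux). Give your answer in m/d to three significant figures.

0.432 m/d

Specific discharge q = 10.8 × 0.0060 = 0.06480 m/d
v = Ki/n = 10.8·0.0060/0.15 = 0.4320 m/d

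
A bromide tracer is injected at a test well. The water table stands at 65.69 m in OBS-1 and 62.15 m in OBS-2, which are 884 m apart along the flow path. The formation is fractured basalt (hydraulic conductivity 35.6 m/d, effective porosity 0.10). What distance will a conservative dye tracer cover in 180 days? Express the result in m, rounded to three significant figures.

Hydraulic gradient i = (65.69 − 62.15) / 884 = 3.54 / 884 = 0.004005
q = Ki = 35.6 × 0.004005 = 0.1426 m/d
Average linear velocity = 0.1426 / 0.10 = 1.426 m/d
L = v × T = 1.426 × 180 = 256.6 m

257 m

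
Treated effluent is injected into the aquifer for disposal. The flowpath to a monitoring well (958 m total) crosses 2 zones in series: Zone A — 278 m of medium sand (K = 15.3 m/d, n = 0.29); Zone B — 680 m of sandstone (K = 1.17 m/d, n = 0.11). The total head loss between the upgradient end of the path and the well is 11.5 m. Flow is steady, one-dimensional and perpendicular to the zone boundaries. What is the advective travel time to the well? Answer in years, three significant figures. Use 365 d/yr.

22.2 years

Steady 1-D flow in series ⇒ the Darcy flux q is identical in every zone and the zone head losses add (resistances L/K in series).
Σ(L/K) = 278/15.3 + 680/1.17 = 18.17 + 581.2 = 599.4 d
q = ΔH / Σ(L/K) = 11.5 / 599.4 = 0.01919 m/d (same in every zone)
Zone A: v = q/n = 0.01919/0.29 = 0.06616 m/d → t_A = 278/0.06616 = 4202 d
Zone B: v = q/n = 0.01919/0.11 = 0.1744 m/d → t_B = 680/0.1744 = 3898 d
Total t = 4202 + 3898 = 8100 d
   = 8100 / 365 = 22.2 yr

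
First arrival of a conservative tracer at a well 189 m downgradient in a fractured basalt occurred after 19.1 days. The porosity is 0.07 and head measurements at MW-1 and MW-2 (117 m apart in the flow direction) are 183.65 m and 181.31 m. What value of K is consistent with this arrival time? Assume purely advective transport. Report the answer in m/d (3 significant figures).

34.6 m/d

Hydraulic gradient i = (183.65 − 181.31) / 117 = 2.34 / 117 = 0.02000
v = L / t = 189 / 19.1 = 9.895 m/d
K = v · n / i = 9.895 × 0.07 / 0.02000 = 34.6 m/d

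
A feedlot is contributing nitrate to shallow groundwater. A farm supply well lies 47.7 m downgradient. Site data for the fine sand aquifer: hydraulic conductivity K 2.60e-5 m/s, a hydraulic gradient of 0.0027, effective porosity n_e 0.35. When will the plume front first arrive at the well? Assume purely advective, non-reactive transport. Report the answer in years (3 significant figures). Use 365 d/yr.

K = 2.60e-5 m/s × 86400 s/d = 2.246 m/d
Specific discharge q = 2.246 × 0.0027 = 0.006065 m/d
Average linear velocity = 0.006065 / 0.35 = 0.01733 m/d
t = L / v = 47.7 / 0.01733 = 2753 d
   = 2753 / 365 = 7.54 yr

7.54 years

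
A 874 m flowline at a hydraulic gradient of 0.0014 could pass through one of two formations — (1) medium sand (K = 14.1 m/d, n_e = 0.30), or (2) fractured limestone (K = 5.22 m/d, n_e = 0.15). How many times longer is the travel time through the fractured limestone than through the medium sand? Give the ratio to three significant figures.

1.35

Unit 1 (medium sand): v = 14.1×0.0014/0.30 = 0.06580 m/d, t = 874/0.06580 = 13280 d
Unit 2 (fractured limestone): v = 5.22×0.0014/0.15 = 0.04872 m/d, t = 874/0.04872 = 17940 d
t(fractured limestone) / t(medium sand) = 17940/13280 = 1.35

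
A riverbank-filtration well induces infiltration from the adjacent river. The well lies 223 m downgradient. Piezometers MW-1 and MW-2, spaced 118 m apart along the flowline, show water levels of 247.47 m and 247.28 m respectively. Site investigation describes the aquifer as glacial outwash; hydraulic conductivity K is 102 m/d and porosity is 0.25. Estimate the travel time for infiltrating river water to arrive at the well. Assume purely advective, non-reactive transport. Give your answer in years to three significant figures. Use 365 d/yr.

Hydraulic gradient i = (247.47 − 247.28) / 118 = 0.19 / 118 = 0.001610
Specific discharge q = 102 × 0.001610 = 0.1642 m/d
v = Ki/n = 102·0.001610/0.25 = 0.6569 m/d
t = L / v = 223 / 0.6569 = 339.4 d
   = 339.4 / 365 = 0.930 yr

0.930 years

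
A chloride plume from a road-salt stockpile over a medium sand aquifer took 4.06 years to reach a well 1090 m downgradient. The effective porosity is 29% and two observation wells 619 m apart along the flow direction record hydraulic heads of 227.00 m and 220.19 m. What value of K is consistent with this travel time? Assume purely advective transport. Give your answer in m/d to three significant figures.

19.4 m/d

Hydraulic gradient i = (227.00 − 220.19) / 619 = 6.81 / 619 = 0.01100
t = 4.06 years = 1482 d
v = L / t = 1090 / 1482 = 0.7355 m/d
K = v · n / i = 0.7355 × 0.29 / 0.01100 = 19.4 m/d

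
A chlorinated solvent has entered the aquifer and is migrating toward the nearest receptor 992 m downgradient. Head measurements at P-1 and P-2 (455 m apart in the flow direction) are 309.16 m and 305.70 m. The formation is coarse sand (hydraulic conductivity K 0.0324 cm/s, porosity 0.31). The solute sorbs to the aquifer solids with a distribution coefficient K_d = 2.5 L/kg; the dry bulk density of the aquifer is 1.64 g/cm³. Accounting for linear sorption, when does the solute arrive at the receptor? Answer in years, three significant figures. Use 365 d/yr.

56.3 years

Hydraulic gradient i = (309.16 − 305.70) / 455 = 3.46 / 455 = 0.007604
K = 0.0324 cm/s × 864 = 27.99 m/d
q = Ki = 27.99 × 0.007604 = 0.2129 m/d
v = Ki/n = 27.99·0.007604/0.31 = 0.6867 m/d
Retardation R = 1 + ρ_b·K_d/n = 1 + 1.64×2.5/0.31 = 14.23
Contaminant velocity v_c = v/R = 0.6867/14.23 = 0.04827 m/d
t = L/v_c = 992/0.04827 = 20550 d
   = 20550/365 = 56.3 yr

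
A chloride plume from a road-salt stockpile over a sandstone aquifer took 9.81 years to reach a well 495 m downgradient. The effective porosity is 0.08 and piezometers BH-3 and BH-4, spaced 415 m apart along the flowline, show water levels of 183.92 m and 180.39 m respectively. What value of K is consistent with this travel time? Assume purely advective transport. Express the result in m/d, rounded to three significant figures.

1.30 m/d

Hydraulic gradient i = (183.92 − 180.39) / 415 = 3.53 / 415 = 0.008506
t = 9.81 years = 3581 d
v = L / t = 495 / 3581 = 0.1382 m/d
K = v · n / i = 0.1382 × 0.08 / 0.008506 = 1.30 m/d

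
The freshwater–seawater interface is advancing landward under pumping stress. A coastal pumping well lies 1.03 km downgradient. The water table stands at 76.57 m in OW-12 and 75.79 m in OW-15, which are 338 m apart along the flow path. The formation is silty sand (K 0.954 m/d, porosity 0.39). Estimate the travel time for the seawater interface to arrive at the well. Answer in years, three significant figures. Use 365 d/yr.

500 years

Hydraulic gradient i = (76.57 − 75.79) / 338 = 0.78 / 338 = 0.002308
Darcy flux q = K·i = 0.954 × 0.002308 = 0.002202 m/d
v = Ki/n = 0.954·0.002308/0.39 = 0.005645 m/d
L = 1.03 km = 1030 m
t = L / v = 1030 / 0.005645 = 182500 d
   = 182500 / 365 = 500 yr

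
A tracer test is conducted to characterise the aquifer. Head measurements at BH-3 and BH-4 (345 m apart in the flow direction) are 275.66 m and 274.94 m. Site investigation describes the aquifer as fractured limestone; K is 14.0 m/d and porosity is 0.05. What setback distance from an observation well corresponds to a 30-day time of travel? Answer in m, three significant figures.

Hydraulic gradient i = (275.66 − 274.94) / 345 = 0.72 / 345 = 0.002087
q = Ki = 14.0 × 0.002087 = 0.02922 m/d
Average linear velocity = 0.02922 / 0.05 = 0.5843 m/d
L = v × T = 0.5843 × 30 = 17.53 m

17.5 m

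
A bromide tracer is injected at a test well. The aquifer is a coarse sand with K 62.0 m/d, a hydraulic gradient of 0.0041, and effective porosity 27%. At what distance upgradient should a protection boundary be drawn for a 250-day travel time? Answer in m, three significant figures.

235 m

Specific discharge q = 62.0 × 0.0041 = 0.2542 m/d
Seepage velocity v = q / n = 0.2542 / 0.27 = 0.9415 m/d
L = v × T = 0.9415 × 250 = 235.4 m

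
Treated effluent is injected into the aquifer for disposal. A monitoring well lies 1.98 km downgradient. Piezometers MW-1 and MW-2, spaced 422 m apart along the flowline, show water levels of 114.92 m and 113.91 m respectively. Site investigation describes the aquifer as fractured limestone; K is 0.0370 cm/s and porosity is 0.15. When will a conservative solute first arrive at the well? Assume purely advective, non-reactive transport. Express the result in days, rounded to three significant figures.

Hydraulic gradient i = (114.92 − 113.91) / 422 = 1.01 / 422 = 0.002393
K = 0.0370 cm/s × 864 = 31.97 m/d
Darcy flux q = K·i = 31.97 × 0.002393 = 0.07651 m/d
v_s = q/n_e = 0.07651/0.15 = 0.5101 m/d
L = 1.98 km = 1980 m
t = L / v = 1980 / 0.5101 = 3882 d

3880 days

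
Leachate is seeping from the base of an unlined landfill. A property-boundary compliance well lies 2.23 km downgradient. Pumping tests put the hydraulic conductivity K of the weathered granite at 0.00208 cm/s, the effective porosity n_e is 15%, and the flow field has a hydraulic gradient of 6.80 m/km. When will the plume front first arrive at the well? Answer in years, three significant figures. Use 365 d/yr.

75.0 years

K = 0.00208 cm/s × 864 = 1.797 m/d
q = Ki = 1.797 × 0.0068 = 0.01222 m/d
Average linear velocity = 0.01222 / 0.15 = 0.08147 m/d
L = 2.23 km = 2230 m
t = L / v = 2230 / 0.08147 = 27370 d
   = 27370 / 365 = 75.0 yr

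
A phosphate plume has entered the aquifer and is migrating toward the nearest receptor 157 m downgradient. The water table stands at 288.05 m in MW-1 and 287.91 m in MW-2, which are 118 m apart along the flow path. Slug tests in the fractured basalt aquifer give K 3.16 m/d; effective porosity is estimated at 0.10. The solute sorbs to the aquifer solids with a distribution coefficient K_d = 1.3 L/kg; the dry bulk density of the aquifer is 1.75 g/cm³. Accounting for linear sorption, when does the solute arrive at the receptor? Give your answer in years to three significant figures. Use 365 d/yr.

Hydraulic gradient i = (288.05 − 287.91) / 118 = 0.14 / 118 = 0.001186
q = Ki = 3.16 × 0.001186 = 0.003749 m/d
Seepage velocity v = q / n = 0.003749 / 0.10 = 0.03749 m/d
Retardation R = 1 + ρ_b·K_d/n = 1 + 1.75×1.3/0.10 = 23.75
Contaminant velocity v_c = v/R = 0.03749/23.75 = 0.001579 m/d
t = L/v_c = 157/0.001579 = 99460 d
   = 99460/365 = 272 yr

272 years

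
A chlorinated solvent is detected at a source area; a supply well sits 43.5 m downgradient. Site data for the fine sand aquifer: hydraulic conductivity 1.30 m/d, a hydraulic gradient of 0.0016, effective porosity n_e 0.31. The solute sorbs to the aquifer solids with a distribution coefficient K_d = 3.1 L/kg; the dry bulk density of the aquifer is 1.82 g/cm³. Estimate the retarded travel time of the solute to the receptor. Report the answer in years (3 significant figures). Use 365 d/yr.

341 years

Darcy flux q = K·i = 1.30 × 0.0016 = 0.002080 m/d
Seepage velocity v = q / n = 0.002080 / 0.31 = 0.006710 m/d
Retardation R = 1 + ρ_b·K_d/n = 1 + 1.82×3.1/0.31 = 19.20
Contaminant velocity v_c = v/R = 0.006710/19.20 = 3.495e-4 m/d
t = L/v_c = 43.5/3.495e-4 = 124500 d
   = 124500/365 = 341 yr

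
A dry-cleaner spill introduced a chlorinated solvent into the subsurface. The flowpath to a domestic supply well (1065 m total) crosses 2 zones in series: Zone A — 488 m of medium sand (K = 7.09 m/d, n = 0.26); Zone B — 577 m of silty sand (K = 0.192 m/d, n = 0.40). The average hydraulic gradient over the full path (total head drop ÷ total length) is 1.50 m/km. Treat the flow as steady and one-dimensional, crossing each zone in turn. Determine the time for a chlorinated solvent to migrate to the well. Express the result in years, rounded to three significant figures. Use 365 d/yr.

1890 years

For zones in series the flux q is common to all zones; the equivalent conductivity is the harmonic (thickness-weighted) mean, K_eq = L_total / Σ(L_j/K_j).
Σ(L/K) = 488/7.09 + 577/0.192 = 68.83 + 3005 = 3074 d
K_eq = L_total / Σ(L/K) = 1065 / 3074 = 0.3464 m/d
q = K_eq · i = 0.3464 × 0.0015 = 5.197e-4 m/d (same in every zone)
Zone A: v = q/n = 5.197e-4/0.26 = 0.001999 m/d → t_A = 488/0.001999 = 244200 d
Zone B: v = q/n = 5.197e-4/0.40 = 0.001299 m/d → t_B = 577/0.001299 = 444100 d
Total t = 244200 + 444100 = 688300 d
   = 688300 / 365 = 1890 yr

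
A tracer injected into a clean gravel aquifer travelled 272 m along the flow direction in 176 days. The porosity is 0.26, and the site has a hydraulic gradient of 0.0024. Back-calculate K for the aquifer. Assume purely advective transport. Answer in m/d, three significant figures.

167 m/d

v = L / t = 272 / 176 = 1.545 m/d
K = v · n / i = 1.545 × 0.26 / 0.0024 = 167 m/d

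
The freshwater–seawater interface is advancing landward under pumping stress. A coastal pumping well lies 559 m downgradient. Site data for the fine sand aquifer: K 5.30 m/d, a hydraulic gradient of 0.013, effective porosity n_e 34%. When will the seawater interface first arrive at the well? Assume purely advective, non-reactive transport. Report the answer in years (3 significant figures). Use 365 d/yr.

7.56 years

Darcy flux q = K·i = 5.30 × 0.013 = 0.06890 m/d
Average linear velocity = 0.06890 / 0.34 = 0.2026 m/d
t = L / v = 559 / 0.2026 = 2758 d
   = 2758 / 365 = 7.56 yr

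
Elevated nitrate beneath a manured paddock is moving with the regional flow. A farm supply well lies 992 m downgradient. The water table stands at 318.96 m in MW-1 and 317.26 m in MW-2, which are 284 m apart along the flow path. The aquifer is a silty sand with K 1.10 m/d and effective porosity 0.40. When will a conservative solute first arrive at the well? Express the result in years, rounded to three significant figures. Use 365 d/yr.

165 years

Hydraulic gradient i = (318.96 − 317.26) / 284 = 1.70 / 284 = 0.005986
q = Ki = 1.10 × 0.005986 = 0.006585 m/d
v_s = q/n_e = 0.006585/0.40 = 0.01646 m/d
t = L / v = 992 / 0.01646 = 60260 d
   = 60260 / 365 = 165 yr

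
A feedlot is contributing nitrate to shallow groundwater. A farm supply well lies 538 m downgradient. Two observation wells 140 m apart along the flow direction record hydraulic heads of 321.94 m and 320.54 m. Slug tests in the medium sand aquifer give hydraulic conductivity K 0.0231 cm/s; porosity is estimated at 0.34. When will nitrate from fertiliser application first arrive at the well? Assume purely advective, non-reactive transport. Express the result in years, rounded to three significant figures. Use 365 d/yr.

Hydraulic gradient i = (321.94 − 320.54) / 140 = 1.40 / 140 = 0.01000
K = 0.0231 cm/s × 864 = 19.96 m/d
Specific discharge q = 19.96 × 0.01000 = 0.1996 m/d
v = Ki/n = 19.96·0.01000/0.34 = 0.5870 m/d
t = L / v = 538 / 0.5870 = 916.5 d
   = 916.5 / 365 = 2.51 yr

2.51 years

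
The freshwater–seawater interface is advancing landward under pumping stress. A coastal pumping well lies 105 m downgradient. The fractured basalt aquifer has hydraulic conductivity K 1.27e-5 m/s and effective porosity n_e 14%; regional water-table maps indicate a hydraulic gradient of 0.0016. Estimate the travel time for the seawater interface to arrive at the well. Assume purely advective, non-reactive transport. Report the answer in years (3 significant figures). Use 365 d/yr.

22.9 years

K = 1.27e-5 m/s × 86400 s/d = 1.097 m/d
Specific discharge q = 1.097 × 0.0016 = 0.001756 m/d
Seepage velocity v = q / n = 0.001756 / 0.14 = 0.01254 m/d
t = L / v = 105 / 0.01254 = 8373 d
   = 8373 / 365 = 22.9 yr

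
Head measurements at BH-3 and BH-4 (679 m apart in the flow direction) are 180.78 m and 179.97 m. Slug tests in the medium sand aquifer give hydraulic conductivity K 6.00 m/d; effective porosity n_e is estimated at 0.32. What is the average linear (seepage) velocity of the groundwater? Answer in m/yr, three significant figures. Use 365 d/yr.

8.16 m/yr

Hydraulic gradient i = (180.78 − 179.97) / 679 = 0.81 / 679 = 0.001193
q = Ki = 6.00 × 0.001193 = 0.007158 m/d
v_s = q/n_e = 0.007158/0.32 = 0.02237 m/d
   = 0.02237 × 365 = 8.16 m/yr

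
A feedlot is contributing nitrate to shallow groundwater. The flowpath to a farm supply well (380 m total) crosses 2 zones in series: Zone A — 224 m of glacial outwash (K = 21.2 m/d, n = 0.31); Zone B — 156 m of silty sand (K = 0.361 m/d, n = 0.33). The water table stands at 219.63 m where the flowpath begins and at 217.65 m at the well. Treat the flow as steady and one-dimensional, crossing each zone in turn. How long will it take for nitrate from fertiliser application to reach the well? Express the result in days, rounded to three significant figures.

27000 days

Total head drop ΔH = 219.63 − 217.65 = 1.98 m
Continuity: the same q passes through each zone, so ΔH = q·Σ(L_j/K_j) — the zones act as resistances in series.
Σ(L/K) = 224/21.2 + 156/0.361 = 10.57 + 432.1 = 442.7 d
q = ΔH / Σ(L/K) = 1.98 / 442.7 = 0.004473 m/d (same in every zone)
Zone A: v = q/n = 0.004473/0.31 = 0.01443 m/d → t_A = 224/0.01443 = 15530 d
Zone B: v = q/n = 0.004473/0.33 = 0.01355 m/d → t_B = 156/0.01355 = 11510 d
Total t = 15530 + 11510 = 27040 d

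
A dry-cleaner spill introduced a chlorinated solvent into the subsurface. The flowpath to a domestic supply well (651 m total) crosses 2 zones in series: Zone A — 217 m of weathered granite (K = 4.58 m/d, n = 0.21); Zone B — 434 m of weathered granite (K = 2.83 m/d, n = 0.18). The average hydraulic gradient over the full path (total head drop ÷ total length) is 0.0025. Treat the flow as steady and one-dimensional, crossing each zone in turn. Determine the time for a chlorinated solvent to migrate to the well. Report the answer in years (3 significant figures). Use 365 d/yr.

For zones in series the flux q is common to all zones; the equivalent conductivity is the harmonic (thickness-weighted) mean, K_eq = L_total / Σ(L_j/K_j).
Σ(L/K) = 217/4.58 + 434/2.83 = 47.38 + 153.4 = 200.7 d
K_eq = L_total / Σ(L/K) = 651 / 200.7 = 3.243 m/d
q = K_eq · i = 3.243 × 0.0025 = 0.008108 m/d (same in every zone)
Zone A: v = q/n = 0.008108/0.21 = 0.03861 m/d → t_A = 217/0.03861 = 5621 d
Zone B: v = q/n = 0.008108/0.18 = 0.04504 m/d → t_B = 434/0.04504 = 9635 d
Total t = 5621 + 9635 = 15260 d
   = 15260 / 365 = 41.8 yr

41.8 years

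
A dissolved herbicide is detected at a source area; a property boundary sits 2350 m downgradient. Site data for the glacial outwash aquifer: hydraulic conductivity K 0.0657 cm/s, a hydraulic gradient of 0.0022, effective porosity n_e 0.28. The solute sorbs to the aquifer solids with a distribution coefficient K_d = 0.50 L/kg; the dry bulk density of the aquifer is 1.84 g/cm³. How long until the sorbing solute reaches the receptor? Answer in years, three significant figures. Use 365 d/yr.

61.9 years

K = 0.0657 cm/s × 864 = 56.76 m/d
Darcy flux q = K·i = 56.76 × 0.0022 = 0.1249 m/d
Average linear velocity = 0.1249 / 0.28 = 0.4460 m/d
Retardation R = 1 + ρ_b·K_d/n = 1 + 1.84×0.50/0.28 = 4.286
Contaminant velocity v_c = v/R = 0.4460/4.286 = 0.1041 m/d
t = L/v_c = 2350/0.1041 = 22580 d
   = 22580/365 = 61.9 yr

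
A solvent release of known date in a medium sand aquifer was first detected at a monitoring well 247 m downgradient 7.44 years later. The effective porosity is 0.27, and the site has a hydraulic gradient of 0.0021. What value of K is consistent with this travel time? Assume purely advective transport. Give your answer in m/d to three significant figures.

t = 7.44 years = 2716 d
v = L / t = 247 / 2716 = 0.09096 m/d
K = v · n / i = 0.09096 × 0.27 / 0.0021 = 11.7 m/d

11.7 m/d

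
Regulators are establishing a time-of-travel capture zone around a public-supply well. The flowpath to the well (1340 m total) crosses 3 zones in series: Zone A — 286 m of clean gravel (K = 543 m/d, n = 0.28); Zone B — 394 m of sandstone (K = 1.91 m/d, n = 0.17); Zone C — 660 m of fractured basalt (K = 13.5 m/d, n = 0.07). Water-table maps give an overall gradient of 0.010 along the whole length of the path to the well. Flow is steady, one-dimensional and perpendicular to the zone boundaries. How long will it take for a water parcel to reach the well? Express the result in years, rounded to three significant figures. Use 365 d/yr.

Continuity: the same q passes through each zone, so ΔH = q·Σ(L_j/K_j) — the zones act as resistances in series.
Σ(L/K) = 286/543 + 394/1.91 + 660/13.5 = 0.5267 + 206.3 + 48.89 = 255.7 d
K_eq = L_total / Σ(L/K) = 1340 / 255.7 = 5.241 m/d
q = K_eq · i = 5.241 × 0.010 = 0.05241 m/d (same in every zone)
Zone A: v = q/n = 0.05241/0.28 = 0.1872 m/d → t_A = 286/0.1872 = 1528 d
Zone B: v = q/n = 0.05241/0.17 = 0.3083 m/d → t_B = 394/0.3083 = 1278 d
Zone C: v = q/n = 0.05241/0.07 = 0.7487 m/d → t_C = 660/0.7487 = 881.6 d
Total t = 1528 + 1278 + 881.6 = 3688 d
   = 3688 / 365 = 10.1 yr

10.1 years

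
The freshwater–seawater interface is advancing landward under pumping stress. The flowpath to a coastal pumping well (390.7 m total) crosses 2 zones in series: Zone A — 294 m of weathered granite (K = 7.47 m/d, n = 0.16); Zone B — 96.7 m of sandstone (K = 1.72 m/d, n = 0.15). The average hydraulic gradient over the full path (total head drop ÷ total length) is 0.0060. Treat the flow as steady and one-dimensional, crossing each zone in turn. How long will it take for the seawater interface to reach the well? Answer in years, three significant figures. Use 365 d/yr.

Steady 1-D flow in series ⇒ the Darcy flux q is identical in every zone and the zone head losses add (resistances L/K in series).
Σ(L/K) = 294/7.47 + 96.7/1.72 = 39.36 + 56.22 = 95.58 d
K_eq = L_total / Σ(L/K) = 390.7 / 95.58 = 4.088 m/d
q = K_eq · i = 4.088 × 0.0060 = 0.02453 m/d (same in every zone)
Zone A: v = q/n = 0.02453/0.16 = 0.1533 m/d → t_A = 294/0.1533 = 1918 d
Zone B: v = q/n = 0.02453/0.15 = 0.1635 m/d → t_B = 96.7/0.1635 = 591.4 d
Total t = 1918 + 591.4 = 2509 d
   = 2509 / 365 = 6.87 yr

6.87 years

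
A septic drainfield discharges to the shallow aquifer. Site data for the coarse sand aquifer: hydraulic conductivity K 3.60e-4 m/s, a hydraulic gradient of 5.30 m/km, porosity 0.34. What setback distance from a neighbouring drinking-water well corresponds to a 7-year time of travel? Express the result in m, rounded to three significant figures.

K = 3.60e-4 m/s × 86400 s/d = 31.10 m/d
q = Ki = 31.10 × 0.0053 = 0.1649 m/d
Average linear velocity = 0.1649 / 0.34 = 0.4849 m/d
T = 7 yr × 365 = 2555 d
L = v × T = 0.4849 × 2555 = 1239 m

1240 m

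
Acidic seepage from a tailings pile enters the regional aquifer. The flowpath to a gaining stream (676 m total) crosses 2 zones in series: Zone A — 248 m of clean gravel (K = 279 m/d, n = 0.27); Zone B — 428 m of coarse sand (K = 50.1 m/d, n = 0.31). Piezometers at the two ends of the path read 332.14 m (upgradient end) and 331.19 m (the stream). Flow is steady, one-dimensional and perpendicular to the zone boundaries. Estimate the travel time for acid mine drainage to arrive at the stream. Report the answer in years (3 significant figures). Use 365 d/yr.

Total head drop ΔH = 332.14 − 331.19 = 0.95 m
Steady 1-D flow in series ⇒ the Darcy flux q is identical in every zone and the zone head losses add (resistances L/K in series).
Σ(L/K) = 248/279 + 428/50.1 = 0.8889 + 8.543 = 9.432 d
q = ΔH / Σ(L/K) = 0.95 / 9.432 = 0.1007 m/d (same in every zone)
Zone A: v = q/n = 0.1007/0.27 = 0.3730 m/d → t_A = 248/0.3730 = 664.8 d
Zone B: v = q/n = 0.1007/0.31 = 0.3249 m/d → t_B = 428/0.3249 = 1317 d
Total t = 664.8 + 1317 = 1982 d
   = 1982 / 365 = 5.43 yr

5.43 years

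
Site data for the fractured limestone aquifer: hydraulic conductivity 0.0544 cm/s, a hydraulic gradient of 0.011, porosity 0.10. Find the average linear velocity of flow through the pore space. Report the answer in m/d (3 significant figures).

K = 0.0544 cm/s × 864 = 47.00 m/d
Specific discharge q = 47.00 × 0.011 = 0.5170 m/d
v = Ki/n = 47.00·0.011/0.10 = 5.170 m/d

5.17 m/d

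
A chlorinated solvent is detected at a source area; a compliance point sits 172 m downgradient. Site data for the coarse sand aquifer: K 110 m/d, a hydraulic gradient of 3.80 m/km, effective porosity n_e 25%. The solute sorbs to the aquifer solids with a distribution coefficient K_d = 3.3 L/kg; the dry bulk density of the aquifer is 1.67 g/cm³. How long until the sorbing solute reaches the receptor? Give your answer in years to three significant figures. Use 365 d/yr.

Specific discharge q = 110 × 0.0038 = 0.4180 m/d
Seepage velocity v = q / n = 0.4180 / 0.25 = 1.672 m/d
Retardation R = 1 + ρ_b·K_d/n = 1 + 1.67×3.3/0.25 = 23.04
Contaminant velocity v_c = v/R = 1.672/23.04 = 0.07256 m/d
t = L/v_c = 172/0.07256 = 2371 d
   = 2371/365 = 6.49 yr

6.49 years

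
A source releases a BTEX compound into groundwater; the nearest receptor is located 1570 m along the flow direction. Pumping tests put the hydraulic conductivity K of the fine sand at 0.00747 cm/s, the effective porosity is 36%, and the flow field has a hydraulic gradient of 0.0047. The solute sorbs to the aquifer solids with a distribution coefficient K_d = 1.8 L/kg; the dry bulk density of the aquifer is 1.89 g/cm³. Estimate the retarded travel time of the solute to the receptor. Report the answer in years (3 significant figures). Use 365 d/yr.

533 years

K = 0.00747 cm/s × 864 = 6.454 m/d
Darcy flux q = K·i = 6.454 × 0.0047 = 0.03033 m/d
v = Ki/n = 6.454·0.0047/0.36 = 0.08426 m/d
Retardation R = 1 + ρ_b·K_d/n = 1 + 1.89×1.8/0.36 = 10.45
Contaminant velocity v_c = v/R = 0.08426/10.45 = 0.008063 m/d
t = L/v_c = 1570/0.008063 = 194700 d
   = 194700/365 = 533 yr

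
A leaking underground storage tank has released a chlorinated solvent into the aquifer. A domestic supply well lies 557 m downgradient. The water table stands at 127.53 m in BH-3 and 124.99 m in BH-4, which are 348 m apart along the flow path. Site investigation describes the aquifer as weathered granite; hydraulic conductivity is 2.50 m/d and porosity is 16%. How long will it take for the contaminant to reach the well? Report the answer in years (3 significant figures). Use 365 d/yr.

Hydraulic gradient i = (127.53 − 124.99) / 348 = 2.54 / 348 = 0.007299
q = Ki = 2.50 × 0.007299 = 0.01825 m/d
v = Ki/n = 2.50·0.007299/0.16 = 0.1140 m/d
t = L / v = 557 / 0.1140 = 4884 d
   = 4884 / 365 = 13.4 yr

13.4 years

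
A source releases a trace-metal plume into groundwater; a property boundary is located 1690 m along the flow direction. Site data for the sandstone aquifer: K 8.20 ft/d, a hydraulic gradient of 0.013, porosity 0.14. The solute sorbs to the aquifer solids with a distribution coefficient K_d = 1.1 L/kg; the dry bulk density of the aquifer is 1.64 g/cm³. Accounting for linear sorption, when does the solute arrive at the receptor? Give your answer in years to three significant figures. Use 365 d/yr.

277 years

K = 8.20 ft/d × 0.3048 = 2.499 m/d
q = Ki = 2.499 × 0.013 = 0.03249 m/d
Seepage velocity v = q / n = 0.03249 / 0.14 = 0.2321 m/d
Retardation R = 1 + ρ_b·K_d/n = 1 + 1.64×1.1/0.14 = 13.89
Contaminant velocity v_c = v/R = 0.2321/13.89 = 0.01671 m/d
t = L/v_c = 1690/0.01671 = 101100 d
   = 101100/365 = 277 yr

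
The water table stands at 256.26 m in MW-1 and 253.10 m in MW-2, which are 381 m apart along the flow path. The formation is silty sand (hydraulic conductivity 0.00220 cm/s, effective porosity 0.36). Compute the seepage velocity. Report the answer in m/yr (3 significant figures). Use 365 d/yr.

16.0 m/yr

Hydraulic gradient i = (256.26 − 253.10) / 381 = 3.16 / 381 = 0.008294
K = 0.00220 cm/s × 864 = 1.901 m/d
Specific discharge q = 1.901 × 0.008294 = 0.01577 m/d
v = Ki/n = 1.901·0.008294/0.36 = 0.04379 m/d
   = 0.04379 × 365 = 16.0 m/yr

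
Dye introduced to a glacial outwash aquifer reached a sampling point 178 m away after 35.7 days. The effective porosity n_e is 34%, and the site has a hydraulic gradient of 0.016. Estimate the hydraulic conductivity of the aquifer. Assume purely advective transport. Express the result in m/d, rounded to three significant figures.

106 m/d

v = L / t = 178 / 35.7 = 4.986 m/d
K = v · n / i = 4.986 × 0.34 / 0.016 = 106 m/d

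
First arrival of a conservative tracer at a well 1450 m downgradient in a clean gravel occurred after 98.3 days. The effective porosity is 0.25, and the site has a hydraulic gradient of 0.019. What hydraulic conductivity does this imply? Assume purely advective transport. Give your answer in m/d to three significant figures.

194 m/d

v = L / t = 1450 / 98.3 = 14.75 m/d
K = v · n / i = 14.75 × 0.25 / 0.019 = 194 m/d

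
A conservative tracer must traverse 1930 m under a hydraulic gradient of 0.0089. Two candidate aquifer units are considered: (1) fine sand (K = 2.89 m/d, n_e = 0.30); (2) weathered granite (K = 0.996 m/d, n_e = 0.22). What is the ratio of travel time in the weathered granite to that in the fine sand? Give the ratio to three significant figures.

2.13

Unit 1 (fine sand): v = 2.89×0.0089/0.30 = 0.08574 m/d, t = 1930/0.08574 = 22510 d
Unit 2 (weathered granite): v = 0.996×0.0089/0.22 = 0.04029 m/d, t = 1930/0.04029 = 47900 d
t(weathered granite) / t(fine sand) = 47900/22510 = 2.13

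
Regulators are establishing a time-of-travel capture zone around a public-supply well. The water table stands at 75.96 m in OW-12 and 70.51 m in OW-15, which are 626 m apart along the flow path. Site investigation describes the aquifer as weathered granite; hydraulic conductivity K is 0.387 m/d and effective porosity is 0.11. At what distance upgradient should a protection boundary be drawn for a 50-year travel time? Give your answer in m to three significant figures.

Hydraulic gradient i = (75.96 − 70.51) / 626 = 5.45 / 626 = 0.008706
Specific discharge q = 0.387 × 0.008706 = 0.003369 m/d
v = Ki/n = 0.387·0.008706/0.11 = 0.03063 m/d
T = 50 yr × 365 = 18250 d
L = v × T = 0.03063 × 18250 = 559.0 m

559 m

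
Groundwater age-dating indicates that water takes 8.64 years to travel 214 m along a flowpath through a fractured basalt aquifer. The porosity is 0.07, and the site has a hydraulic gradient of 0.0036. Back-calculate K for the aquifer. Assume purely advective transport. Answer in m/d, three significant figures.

1.32 m/d

t = 8.64 years = 3154 d
v = L / t = 214 / 3154 = 0.06786 m/d
K = v · n / i = 0.06786 × 0.07 / 0.0036 = 1.32 m/d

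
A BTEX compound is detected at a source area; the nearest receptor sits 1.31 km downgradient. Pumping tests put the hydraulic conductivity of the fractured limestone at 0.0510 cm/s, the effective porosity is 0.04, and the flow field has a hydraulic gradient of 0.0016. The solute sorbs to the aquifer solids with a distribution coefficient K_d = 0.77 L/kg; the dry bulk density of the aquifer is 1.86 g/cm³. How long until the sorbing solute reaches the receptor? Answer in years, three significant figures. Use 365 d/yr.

74.9 years

K = 0.0510 cm/s × 864 = 44.06 m/d
Darcy flux q = K·i = 44.06 × 0.0016 = 0.07050 m/d
v_s = q/n_e = 0.07050/0.04 = 1.763 m/d
Retardation R = 1 + ρ_b·K_d/n = 1 + 1.86×0.77/0.04 = 36.81
Contaminant velocity v_c = v/R = 1.763/36.81 = 0.04789 m/d
L = 1.31 km = 1310 m
t = L/v_c = 1310/0.04789 = 27350 d
   = 27350/365 = 74.9 yr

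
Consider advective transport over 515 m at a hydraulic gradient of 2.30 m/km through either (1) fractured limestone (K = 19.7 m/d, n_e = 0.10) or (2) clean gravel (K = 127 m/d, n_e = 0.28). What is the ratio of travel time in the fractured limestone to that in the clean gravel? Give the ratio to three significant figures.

2.30

Unit 1 (fractured limestone): v = 19.7×0.0023/0.10 = 0.4531 m/d, t = 515/0.4531 = 1137 d
Unit 2 (clean gravel): v = 127×0.0023/0.28 = 1.043 m/d, t = 515/1.043 = 493.7 d
t(fractured limestone) / t(clean gravel) = 1137/493.7 = 2.30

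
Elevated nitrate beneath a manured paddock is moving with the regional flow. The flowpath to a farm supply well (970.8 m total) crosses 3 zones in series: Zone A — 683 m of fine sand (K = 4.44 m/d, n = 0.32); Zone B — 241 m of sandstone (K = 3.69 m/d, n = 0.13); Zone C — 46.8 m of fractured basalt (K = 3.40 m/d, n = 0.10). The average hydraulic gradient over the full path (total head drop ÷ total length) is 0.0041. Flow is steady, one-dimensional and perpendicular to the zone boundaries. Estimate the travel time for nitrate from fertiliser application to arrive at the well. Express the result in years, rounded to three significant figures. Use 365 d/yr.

Steady 1-D flow in series ⇒ the Darcy flux q is identical in every zone and the zone head losses add (resistances L/K in series).
Σ(L/K) = 683/4.44 + 241/3.69 + 46.8/3.40 = 153.8 + 65.31 + 13.76 = 232.9 d
K_eq = L_total / Σ(L/K) = 970.8 / 232.9 = 4.168 m/d
q = K_eq · i = 4.168 × 0.0041 = 0.01709 m/d (same in every zone)
Zone A: v = q/n = 0.01709/0.32 = 0.05341 m/d → t_A = 683/0.05341 = 12790 d
Zone B: v = q/n = 0.01709/0.13 = 0.1315 m/d → t_B = 241/0.1315 = 1833 d
Zone C: v = q/n = 0.01709/0.10 = 0.1709 m/d → t_C = 46.8/0.1709 = 273.8 d
Total t = 12790 + 1833 + 273.8 = 14900 d
   = 14900 / 365 = 40.8 yr

40.8 years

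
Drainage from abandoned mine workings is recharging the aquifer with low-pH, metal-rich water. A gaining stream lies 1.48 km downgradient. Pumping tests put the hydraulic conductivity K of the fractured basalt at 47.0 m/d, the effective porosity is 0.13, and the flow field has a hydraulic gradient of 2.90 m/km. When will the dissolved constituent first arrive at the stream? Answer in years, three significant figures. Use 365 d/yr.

q = Ki = 47.0 × 0.0029 = 0.1363 m/d
v = Ki/n = 47.0·0.0029/0.13 = 1.048 m/d
L = 1.48 km = 1480 m
t = L / v = 1480 / 1.048 = 1412 d
   = 1412 / 365 = 3.87 yr

3.87 years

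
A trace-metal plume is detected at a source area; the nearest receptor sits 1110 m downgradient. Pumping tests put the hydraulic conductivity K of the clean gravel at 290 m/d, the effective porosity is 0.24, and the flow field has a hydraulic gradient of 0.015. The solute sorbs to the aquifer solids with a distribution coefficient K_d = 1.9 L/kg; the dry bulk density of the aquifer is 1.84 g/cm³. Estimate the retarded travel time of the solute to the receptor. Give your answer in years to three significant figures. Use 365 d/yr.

Darcy flux q = K·i = 290 × 0.015 = 4.350 m/d
v_s = q/n_e = 4.350/0.24 = 18.13 m/d
Retardation R = 1 + ρ_b·K_d/n = 1 + 1.84×1.9/0.24 = 15.57
Contaminant velocity v_c = v/R = 18.13/15.57 = 1.164 m/d
t = L/v_c = 1110/1.164 = 953.3 d
   = 953.3/365 = 2.61 yr

2.61 years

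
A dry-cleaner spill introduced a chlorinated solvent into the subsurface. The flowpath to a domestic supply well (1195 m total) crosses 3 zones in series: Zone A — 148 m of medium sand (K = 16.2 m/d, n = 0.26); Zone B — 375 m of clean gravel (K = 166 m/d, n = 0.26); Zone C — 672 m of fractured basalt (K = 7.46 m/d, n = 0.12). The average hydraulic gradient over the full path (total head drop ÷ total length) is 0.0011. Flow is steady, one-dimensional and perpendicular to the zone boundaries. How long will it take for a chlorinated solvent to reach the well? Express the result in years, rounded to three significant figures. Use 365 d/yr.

45.8 years

For zones in series the flux q is common to all zones; the equivalent conductivity is the harmonic (thickness-weighted) mean, K_eq = L_total / Σ(L_j/K_j).
Σ(L/K) = 148/16.2 + 375/166 + 672/7.46 = 9.136 + 2.259 + 90.08 = 101.5 d
K_eq = L_total / Σ(L/K) = 1195 / 101.5 = 11.78 m/d
q = K_eq · i = 11.78 × 0.0011 = 0.01295 m/d (same in every zone)
Zone A: v = q/n = 0.01295/0.26 = 0.04982 m/d → t_A = 148/0.04982 = 2971 d
Zone B: v = q/n = 0.01295/0.26 = 0.04982 m/d → t_B = 375/0.04982 = 7527 d
Zone C: v = q/n = 0.01295/0.12 = 0.1079 m/d → t_C = 672/0.1079 = 6225 d
Total t = 2971 + 7527 + 6225 = 16720 d
   = 16720 / 365 = 45.8 yr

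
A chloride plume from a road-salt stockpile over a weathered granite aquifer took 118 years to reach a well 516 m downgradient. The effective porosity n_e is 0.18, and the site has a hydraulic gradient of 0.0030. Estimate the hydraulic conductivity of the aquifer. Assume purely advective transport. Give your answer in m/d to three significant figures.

0.719 m/d

t = 118 years = 43070 d
v = L / t = 516 / 43070 = 0.01198 m/d
K = v · n / i = 0.01198 × 0.18 / 0.0030 = 0.719 m/d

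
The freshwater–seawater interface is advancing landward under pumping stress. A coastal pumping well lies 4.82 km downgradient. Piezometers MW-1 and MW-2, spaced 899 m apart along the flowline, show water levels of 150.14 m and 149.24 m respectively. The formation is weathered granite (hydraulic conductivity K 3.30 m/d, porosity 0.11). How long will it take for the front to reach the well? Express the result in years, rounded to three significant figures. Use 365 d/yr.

440 years

Hydraulic gradient i = (150.14 − 149.24) / 899 = 0.90 / 899 = 0.001001
Specific discharge q = 3.30 × 0.001001 = 0.003304 m/d
Average linear velocity = 0.003304 / 0.11 = 0.03003 m/d
L = 4.82 km = 4820 m
t = L / v = 4820 / 0.03003 = 160500 d
   = 160500 / 365 = 440 yr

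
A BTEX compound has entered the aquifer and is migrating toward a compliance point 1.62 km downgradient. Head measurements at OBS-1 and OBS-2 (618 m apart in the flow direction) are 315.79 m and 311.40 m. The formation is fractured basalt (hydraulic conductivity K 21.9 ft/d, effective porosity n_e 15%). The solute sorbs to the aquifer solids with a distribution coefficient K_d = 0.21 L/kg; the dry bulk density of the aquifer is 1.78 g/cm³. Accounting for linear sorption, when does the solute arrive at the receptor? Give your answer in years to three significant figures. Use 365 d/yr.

Hydraulic gradient i = (315.79 − 311.40) / 618 = 4.39 / 618 = 0.007104
K = 21.9 ft/d × 0.3048 = 6.675 m/d
Specific discharge q = 6.675 × 0.007104 = 0.04742 m/d
v = Ki/n = 6.675·0.007104/0.15 = 0.3161 m/d
Retardation R = 1 + ρ_b·K_d/n = 1 + 1.78×0.21/0.15 = 3.492
Contaminant velocity v_c = v/R = 0.3161/3.492 = 0.09053 m/d
L = 1.62 km = 1620 m
t = L/v_c = 1620/0.09053 = 17900 d
   = 17900/365 = 49.0 yr

49.0 years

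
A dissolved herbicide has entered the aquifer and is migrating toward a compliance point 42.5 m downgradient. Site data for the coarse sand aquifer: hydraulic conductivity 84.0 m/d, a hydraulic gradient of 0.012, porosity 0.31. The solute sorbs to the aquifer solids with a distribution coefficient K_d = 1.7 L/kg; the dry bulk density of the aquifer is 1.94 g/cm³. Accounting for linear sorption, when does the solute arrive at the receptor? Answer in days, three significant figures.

Specific discharge q = 84.0 × 0.012 = 1.008 m/d
v_s = q/n_e = 1.008/0.31 = 3.252 m/d
Retardation R = 1 + ρ_b·K_d/n = 1 + 1.94×1.7/0.31 = 11.64
Contaminant velocity v_c = v/R = 3.252/11.64 = 0.2794 m/d
t = L/v_c = 42.5/0.2794 = 152.1 d

152 days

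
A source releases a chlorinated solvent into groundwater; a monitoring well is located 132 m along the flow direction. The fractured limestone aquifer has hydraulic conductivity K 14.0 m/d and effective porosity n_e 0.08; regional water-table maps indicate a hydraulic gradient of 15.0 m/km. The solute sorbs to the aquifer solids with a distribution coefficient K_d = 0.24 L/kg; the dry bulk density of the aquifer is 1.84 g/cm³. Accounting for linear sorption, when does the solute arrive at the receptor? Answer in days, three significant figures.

328 days

q = Ki = 14.0 × 0.015 = 0.2100 m/d
v_s = q/n_e = 0.2100/0.08 = 2.625 m/d
Retardation R = 1 + ρ_b·K_d/n = 1 + 1.84×0.24/0.08 = 6.520
Contaminant velocity v_c = v/R = 2.625/6.520 = 0.4026 m/d
t = L/v_c = 132/0.4026 = 327.9 d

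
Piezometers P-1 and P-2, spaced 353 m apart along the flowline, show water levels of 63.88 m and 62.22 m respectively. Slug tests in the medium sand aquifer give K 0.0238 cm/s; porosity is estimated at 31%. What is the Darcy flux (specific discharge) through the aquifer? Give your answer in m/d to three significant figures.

Hydraulic gradient i = (63.88 − 62.22) / 353 = 1.66 / 353 = 0.004703
K = 0.0238 cm/s × 864 = 20.56 m/d
Darcy flux q = K·i = 20.56 × 0.004703 = 0.09670 m/d

0.0967 m/d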